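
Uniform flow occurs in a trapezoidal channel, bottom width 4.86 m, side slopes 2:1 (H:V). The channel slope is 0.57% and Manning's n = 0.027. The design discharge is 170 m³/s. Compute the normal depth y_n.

Manning's equation rearranged: A R^(2/3) = nQ / (1·√S) = 0.027 × 170 / (√0.0057) = 60.8.
Try y = 2.8 m: A R^(2/3) = 41.47 — too small.
Try y = 4.04 m: A R^(2/3) = 90.56 — too large.
Try y = 3.36 m: A R^(2/3) = 60.87 — close enough.

y_n = 3.36 m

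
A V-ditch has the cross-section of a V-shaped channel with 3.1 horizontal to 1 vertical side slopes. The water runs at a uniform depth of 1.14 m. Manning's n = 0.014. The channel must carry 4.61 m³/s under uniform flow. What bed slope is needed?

For a triangular section with side slope z = 3.1: A = zy² = 3.1×1.14² = 4.029 m²; P = 2y√(1+z²) = 2×1.14×3.257 = 7.427 m.
Hydraulic radius R = A/P = 4.029/7.427 = 0.5425 m.
From Manning's equation, S = [nQ / (1 A R^(2/3))]² = [0.014 × 4.61 / (1 × 4.029 × 0.5425^(2/3))]² = 0.00058.

S = 0.00058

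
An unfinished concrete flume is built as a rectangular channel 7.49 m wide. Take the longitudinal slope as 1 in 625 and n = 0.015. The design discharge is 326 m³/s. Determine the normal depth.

Manning's equation rearranged: A R^(2/3) = nQ / (1·√S) = 0.015 × 326 / (√0.0016) = 122.2.
At y = 11 m: A R^(2/3) = 163.4 — over.
At y = 7.58 m: A R^(2/3) = 104.8 — short.
At y = 8.61 m: A R^(2/3) = 122.2 — matches.

y_n = 8.61 m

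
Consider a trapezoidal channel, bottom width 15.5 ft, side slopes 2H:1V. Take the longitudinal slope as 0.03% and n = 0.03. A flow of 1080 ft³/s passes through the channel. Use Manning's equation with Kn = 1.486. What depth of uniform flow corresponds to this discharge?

Manning's equation rearranged: A R^(2/3) = nQ / (1.486·√S) = 0.03 × 1080 / (1.486 × √0.0003) = 1259.
At y = 12.7 ft: A R^(2/3) = 1934 — high.
At y = 7.1 ft: A R^(2/3) = 571.6 — low.
At y = 10.4 ft: A R^(2/3) = 1259 — close enough.

y_n = 10.4 ft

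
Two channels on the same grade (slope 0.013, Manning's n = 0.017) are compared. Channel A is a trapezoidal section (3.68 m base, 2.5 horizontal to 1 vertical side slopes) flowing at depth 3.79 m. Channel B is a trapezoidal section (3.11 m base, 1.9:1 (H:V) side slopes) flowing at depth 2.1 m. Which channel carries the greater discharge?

Channel A: With bottom width b = 3.68 m and side slope z = 2.5: A = (b + zy)y = (3.68 + 2.5×3.79)×3.79 = 49.86 m²; P = b + 2y√(1+z²) = 3.68 + 2×3.79×2.693 = 24.09 m. Hydraulic radius R = A/P = 49.86/24.09 = 2.07 m. Q_A = (1/0.017)·49.86·2.07^(2/3)·√0.013 = 543.1 m³/s.
Channel B: With bottom width b = 3.11 m and side slope z = 1.9: A = (b + zy)y = (3.11 + 1.9×2.1)×2.1 = 14.91 m²; P = b + 2y√(1+z²) = 3.11 + 2×2.1×2.147 = 12.13 m. Hydraulic radius R = A/P = 14.91/12.13 = 1.229 m. Q_B = (1/0.017)·14.91·1.229^(2/3)·√0.013 = 114.8 m³/s.
Q_A = 543.1 m³/s vs Q_B = 114.8 m³/s, so channel A carries more.

channel A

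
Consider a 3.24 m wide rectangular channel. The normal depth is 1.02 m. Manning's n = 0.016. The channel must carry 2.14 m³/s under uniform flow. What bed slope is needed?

Flow area A = b·y = 3.24 × 1.02 = 3.305 m². Wetted perimeter P = b + 2y = 3.24 + 2×1.02 = 5.28 m.
Hydraulic radius R = A/P = 3.305/5.28 = 0.6259 m.
From Manning's equation, S = [nQ / (1 A R^(2/3))]² = [0.016 × 2.14 / (1 × 3.305 × 0.6259^(2/3))]² = 0.0002.

S = 0.0002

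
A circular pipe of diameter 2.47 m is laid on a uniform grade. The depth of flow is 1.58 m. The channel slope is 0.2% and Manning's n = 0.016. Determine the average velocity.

For a circular section of diameter D = 2.47 m at depth y = 1.58 m, the central angle is θ = 2 arccos(1 − 2y/D) = 3.708 rad. Then A = (D²/8)(θ − sin θ) = 3.237 m² and P = Dθ/2 = 4.579 m.
Hydraulic radius R = A/P = 3.237/4.579 = 0.7068 m.
From Manning's equation, V = (1/n) R^(2/3) S^(1/2) = (1/0.016) × 0.7068^(2/3) × 0.002^(1/2) = 2.22 m/s.

V = 2.22 m/s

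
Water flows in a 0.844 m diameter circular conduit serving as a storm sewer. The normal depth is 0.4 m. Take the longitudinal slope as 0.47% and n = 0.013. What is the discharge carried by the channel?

Q = 0.477 m³/s

For a circular section of diameter D = 0.844 m at depth y = 0.4 m, the central angle is θ = 2 arccos(1 − 2y/D) = 3.037 rad. Then A = (D²/8)(θ − sin θ) = 0.2612 m² and P = Dθ/2 = 1.282 m.
Hydraulic radius R = A/P = 0.2612/1.282 = 0.2038 m.
Manning's equation: Q = (1/n) A R^(2/3) S^(1/2) = (1/0.013) × 0.2612 × 0.2038^(2/3) × 0.0047^(1/2) = 0.477 m³/s.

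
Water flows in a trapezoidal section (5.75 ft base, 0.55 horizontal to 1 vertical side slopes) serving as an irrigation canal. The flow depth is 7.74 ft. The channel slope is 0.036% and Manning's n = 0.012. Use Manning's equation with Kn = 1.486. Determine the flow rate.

Q = 404 ft³/s

With bottom width b = 5.75 ft and side slope z = 0.55: A = (b + zy)y = (5.75 + 0.55×7.74)×7.74 = 77.45 ft²; P = b + 2y√(1+z²) = 5.75 + 2×7.74×1.141 = 23.42 ft.
Hydraulic radius R = A/P = 77.45/23.42 = 3.308 ft.
Manning's equation: Q = (1.486/n) A R^(2/3) S^(1/2) = (1.486/0.012) × 77.45 × 3.308^(2/3) × 0.00036^(1/2) = 404 ft³/s.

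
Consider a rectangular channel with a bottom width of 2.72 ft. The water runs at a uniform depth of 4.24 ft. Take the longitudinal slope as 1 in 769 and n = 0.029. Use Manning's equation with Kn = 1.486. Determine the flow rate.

Flow area A = b·y = 2.72 × 4.24 = 11.53 ft². Wetted perimeter P = b + 2y = 2.72 + 2×4.24 = 11.2 ft.
Hydraulic radius R = A/P = 11.53/11.2 = 1.03 ft.
Manning's equation: Q = (1.486/n) A R^(2/3) S^(1/2) = (1.486/0.029) × 11.53 × 1.03^(2/3) × 0.0013^(1/2) = 21.7 ft³/s.

Q = 21.7 ft³/s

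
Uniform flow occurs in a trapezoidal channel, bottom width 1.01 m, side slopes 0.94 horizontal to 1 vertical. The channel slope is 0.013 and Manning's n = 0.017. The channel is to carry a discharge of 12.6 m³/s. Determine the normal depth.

y_n = 1.22 m

Manning's equation rearranged: A R^(2/3) = nQ / (1·√S) = 0.017 × 12.6 / (√0.013) = 1.879.
Try y = 1.48 m: A R^(2/3) = 2.803 — over.
Try y = 1.22 m: A R^(2/3) = 1.879 — close enough.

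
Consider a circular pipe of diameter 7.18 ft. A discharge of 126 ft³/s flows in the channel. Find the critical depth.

y_c = 2.87 ft

At critical depth, Q² T / (g A³) = 1, i.e. A³/T = Q²/g = 126²/32.2 = 493.
Trying y = 3.41 ft: A³/T = 949.4 — high.
Trying y = 2.37 ft: A³/T = 234.6 — low.
Trying y = 2.87 ft: A³/T = 490.4 — matches.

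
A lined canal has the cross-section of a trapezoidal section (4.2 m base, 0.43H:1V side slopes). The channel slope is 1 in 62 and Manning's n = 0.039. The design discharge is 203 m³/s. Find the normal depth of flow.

y_n = 5.53 m

Manning's equation rearranged: A R^(2/3) = nQ / (1·√S) = 0.039 × 203 / (√0.01613) = 62.34.
At y = 4.03 m: A R^(2/3) = 35.94 — too small.
At y = 5.53 m: A R^(2/3) = 62.27 — matches.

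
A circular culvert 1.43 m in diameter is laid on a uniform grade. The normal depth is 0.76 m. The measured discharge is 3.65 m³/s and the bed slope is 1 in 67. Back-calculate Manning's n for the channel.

For a circular section of diameter D = 1.43 m at depth y = 0.76 m, the central angle is θ = 2 arccos(1 − 2y/D) = 3.268 rad. Then A = (D²/8)(θ − sin θ) = 0.8673 m² and P = Dθ/2 = 2.336 m.
Hydraulic radius R = A/P = 0.8673/2.336 = 0.3712 m.
Rearranging Manning's equation: n = (1/Q) A R^(2/3) S^(1/2) = (1/3.65) × 0.8673 × 0.3712^(2/3) × √0.01493 = 0.015.

n = 0.015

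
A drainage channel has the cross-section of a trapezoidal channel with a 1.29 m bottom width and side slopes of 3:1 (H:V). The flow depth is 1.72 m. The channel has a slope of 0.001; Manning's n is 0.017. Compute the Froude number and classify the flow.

With bottom width b = 1.29 m and side slope z = 3: A = (b + zy)y = (1.29 + 3×1.72)×1.72 = 11.09 m²; P = b + 2y√(1+z²) = 1.29 + 2×1.72×3.162 = 12.17 m.
Hydraulic radius R = A/P = 11.09/12.17 = 0.9117 m.
V = (1/n) R^(2/3) √S = (1/0.017) × 0.9117^(2/3) × √0.001 = 1.749 m/s. Hydraulic depth D_h = A/T = 11.09/11.61 = 0.9556 m.
Froude number Fr = V/√(g·D_h) = 1.749/√(9.81×0.9556) = 0.571, which is less than 1, so the flow is subcritical.

subcritical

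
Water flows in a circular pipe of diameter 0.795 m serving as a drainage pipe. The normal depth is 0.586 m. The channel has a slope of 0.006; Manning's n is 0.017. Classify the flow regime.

For a circular section of diameter D = 0.795 m at depth y = 0.586 m, the central angle is θ = 2 arccos(1 − 2y/D) = 4.13 rad. Then A = (D²/8)(θ − sin θ) = 0.3922 m² and P = Dθ/2 = 1.642 m.
Hydraulic radius R = A/P = 0.3922/1.642 = 0.2389 m.
V = (1/n) R^(2/3) √S = (1/0.017) × 0.2389^(2/3) × √0.006 = 1.754 m/s. Hydraulic depth D_h = A/T = 0.3922/0.6999 = 0.5604 m.
Froude number Fr = V/√(g·D_h) = 1.754/√(9.81×0.5604) = 0.748, which is less than 1, so the flow is subcritical.

subcritical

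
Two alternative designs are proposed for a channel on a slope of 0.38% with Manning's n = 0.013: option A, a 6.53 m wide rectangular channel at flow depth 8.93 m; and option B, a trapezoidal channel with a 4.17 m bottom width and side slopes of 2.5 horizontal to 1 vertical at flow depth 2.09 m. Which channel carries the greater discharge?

channel A

Channel A: Flow area A = b·y = 6.53 × 8.93 = 58.31 m². Wetted perimeter P = b + 2y = 6.53 + 2×8.93 = 24.39 m. Hydraulic radius R = A/P = 58.31/24.39 = 2.391 m. Q_A = (1/0.013)·58.31·2.391^(2/3)·√0.0038 = 494.4 m³/s.
Channel B: With bottom width b = 4.17 m and side slope z = 2.5: A = (b + zy)y = (4.17 + 2.5×2.09)×2.09 = 19.64 m²; P = b + 2y√(1+z²) = 4.17 + 2×2.09×2.693 = 15.42 m. Hydraulic radius R = A/P = 19.64/15.42 = 1.273 m. Q_B = (1/0.013)·19.64·1.273^(2/3)·√0.0038 = 109.4 m³/s.
Q_A = 494.4 m³/s vs Q_B = 109.4 m³/s, so channel A carries more.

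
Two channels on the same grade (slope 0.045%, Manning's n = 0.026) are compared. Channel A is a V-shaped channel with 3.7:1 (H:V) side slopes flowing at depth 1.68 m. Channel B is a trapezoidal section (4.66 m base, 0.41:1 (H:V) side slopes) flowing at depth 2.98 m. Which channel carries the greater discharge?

Channel A: For a triangular section with side slope z = 3.7: A = zy² = 3.7×1.68² = 10.44 m²; P = 2y√(1+z²) = 2×1.68×3.833 = 12.88 m. Hydraulic radius R = A/P = 10.44/12.88 = 0.8109 m. Q_A = (1/0.026)·10.44·0.8109^(2/3)·√0.00045 = 7.409 m³/s.
Channel B: With bottom width b = 4.66 m and side slope z = 0.41: A = (b + zy)y = (4.66 + 0.41×2.98)×2.98 = 17.53 m²; P = b + 2y√(1+z²) = 4.66 + 2×2.98×1.081 = 11.1 m. Hydraulic radius R = A/P = 17.53/11.1 = 1.579 m. Q_B = (1/0.026)·17.53·1.579^(2/3)·√0.00045 = 19.39 m³/s.
Q_A = 7.409 m³/s vs Q_B = 19.39 m³/s, so channel B carries more.

channel B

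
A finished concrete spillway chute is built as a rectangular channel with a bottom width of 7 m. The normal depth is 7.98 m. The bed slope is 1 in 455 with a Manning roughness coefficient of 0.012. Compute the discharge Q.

Flow area A = b·y = 7 × 7.98 = 55.86 m². Wetted perimeter P = b + 2y = 7 + 2×7.98 = 22.96 m.
Hydraulic radius R = A/P = 55.86/22.96 = 2.433 m.
Manning's equation: Q = (1/n) A R^(2/3) S^(1/2) = (1/0.012) × 55.86 × 2.433^(2/3) × 0.002198^(1/2) = 395 m³/s.

Q = 395 m³/s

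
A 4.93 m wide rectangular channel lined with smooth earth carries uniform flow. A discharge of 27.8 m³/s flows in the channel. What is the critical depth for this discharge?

y_c = 1.48 m

For a rectangular channel, critical depth y_c = (q²/g)^(1/3) where q = Q/b = 27.8/4.93 = 5.639 m²/s.
So y_c = (5.639²/9.81)^(1/3) = 1.48 m.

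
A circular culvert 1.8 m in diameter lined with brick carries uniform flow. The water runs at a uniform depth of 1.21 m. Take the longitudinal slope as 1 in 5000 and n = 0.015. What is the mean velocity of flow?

For a circular section of diameter D = 1.8 m at depth y = 1.21 m, the central angle is θ = 2 arccos(1 − 2y/D) = 3.845 rad. Then A = (D²/8)(θ − sin θ) = 1.819 m² and P = Dθ/2 = 3.46 m.
Hydraulic radius R = A/P = 1.819/3.46 = 0.5257 m.
From Manning's equation, V = (1/n) R^(2/3) S^(1/2) = (1/0.015) × 0.5257^(2/3) × 0.0002^(1/2) = 0.614 m/s.

V = 0.614 m/s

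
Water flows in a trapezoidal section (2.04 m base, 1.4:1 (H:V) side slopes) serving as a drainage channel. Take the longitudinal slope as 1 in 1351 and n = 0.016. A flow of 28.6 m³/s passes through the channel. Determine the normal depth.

Manning's equation rearranged: A R^(2/3) = nQ / (1·√S) = 0.016 × 28.6 / (√0.0007402) = 16.82.
At y = 3.22 m: A R^(2/3) = 28.93 — too large.
At y = 1.89 m: A R^(2/3) = 9.072 — too small.
At y = 2.52 m: A R^(2/3) = 16.8 — close enough.

y_n = 2.52 m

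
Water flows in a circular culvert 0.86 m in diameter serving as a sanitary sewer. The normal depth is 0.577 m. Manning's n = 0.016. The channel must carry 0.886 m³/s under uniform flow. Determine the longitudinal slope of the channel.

S = 0.00739

For a circular section of diameter D = 0.86 m at depth y = 0.577 m, the central angle is θ = 2 arccos(1 − 2y/D) = 3.839 rad. Then A = (D²/8)(θ − sin θ) = 0.4144 m² and P = Dθ/2 = 1.651 m.
Hydraulic radius R = A/P = 0.4144/1.651 = 0.251 m.
From Manning's equation, S = [nQ / (1 A R^(2/3))]² = [0.016 × 0.886 / (1 × 0.4144 × 0.251^(2/3))]² = 0.00739.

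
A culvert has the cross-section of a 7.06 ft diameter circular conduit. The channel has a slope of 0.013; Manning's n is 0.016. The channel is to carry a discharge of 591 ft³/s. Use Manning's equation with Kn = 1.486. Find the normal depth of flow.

y_n = 5.64 ft

Manning's equation rearranged: A R^(2/3) = nQ / (1.486·√S) = 0.016 × 591 / (1.486 × √0.013) = 55.81.
Try y = 4.85 ft: A R^(2/3) = 46.69 — too small.
Try y = 6.38 ft: A R^(2/3) = 61.03 — too large.
Try y = 5.64 ft: A R^(2/3) = 55.81 — matches.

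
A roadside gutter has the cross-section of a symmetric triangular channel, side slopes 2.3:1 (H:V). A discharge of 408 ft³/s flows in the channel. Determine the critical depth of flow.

y_c = 4.55 ft

At critical depth, Q² T / (g A³) = 1, i.e. A³/T = Q²/g = 408²/32.2 = 5170.
Try y = 3.66 ft: A³/T = 1737 — low.
Try y = 5.4 ft: A³/T = 12140 — high.
Try y = 4.55 ft: A³/T = 5158 — matches.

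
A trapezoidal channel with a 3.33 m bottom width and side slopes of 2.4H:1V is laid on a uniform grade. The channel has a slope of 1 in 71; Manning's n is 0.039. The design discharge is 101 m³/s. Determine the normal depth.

Manning's equation rearranged: A R^(2/3) = nQ / (1·√S) = 0.039 × 101 / (√0.01408) = 33.19.
At y = 3.01 m: A R^(2/3) = 44.78 — too large.
At y = 1.87 m: A R^(2/3) = 15.77 — too small.
At y = 2.63 m: A R^(2/3) = 33.1 — matches.

y_n = 2.63 m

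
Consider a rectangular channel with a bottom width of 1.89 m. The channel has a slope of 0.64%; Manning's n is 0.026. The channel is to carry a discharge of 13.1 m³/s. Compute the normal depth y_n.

Manning's equation rearranged: A R^(2/3) = nQ / (1·√S) = 0.026 × 13.1 / (√0.0064) = 4.257.
Trying y = 3.23 m: A R^(2/3) = 4.954 — over.
Trying y = 2.27 m: A R^(2/3) = 3.276 — short.
Trying y = 2.83 m: A R^(2/3) = 4.251 — ≈ 4.257.

y_n = 2.83 m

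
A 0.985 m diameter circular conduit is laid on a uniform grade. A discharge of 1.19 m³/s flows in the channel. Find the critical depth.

At critical depth, Q² T / (g A³) = 1, i.e. A³/T = Q²/g = 1.19²/9.81 = 0.1444.
Trying y = 0.515 m: A³/T = 0.0666 — short.
Trying y = 0.794 m: A³/T = 0.3661 — over.
Trying y = 0.63 m: A³/T = 0.1441 — matches.

y_c = 0.63 m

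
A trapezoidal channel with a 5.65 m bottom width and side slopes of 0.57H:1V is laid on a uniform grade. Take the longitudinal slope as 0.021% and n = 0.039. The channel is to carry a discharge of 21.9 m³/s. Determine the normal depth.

Manning's equation rearranged: A R^(2/3) = nQ / (1·√S) = 0.039 × 21.9 / (√0.00021) = 58.94.
Try y = 5.08 m: A R^(2/3) = 80.03 — too large.
Try y = 3.47 m: A R^(2/3) = 41.18 — too small.
Try y = 4.27 m: A R^(2/3) = 58.92 — close enough.

y_n = 4.27 m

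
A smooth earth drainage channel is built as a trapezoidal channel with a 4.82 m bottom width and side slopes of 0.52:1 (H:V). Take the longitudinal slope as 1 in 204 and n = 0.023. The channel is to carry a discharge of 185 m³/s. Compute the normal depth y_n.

Manning's equation rearranged: A R^(2/3) = nQ / (1·√S) = 0.023 × 185 / (√0.004902) = 60.77.
Try y = 4.1 m: A R^(2/3) = 45.65 — too small.
Try y = 5.99 m: A R^(2/3) = 89.73 — too large.
Try y = 4.83 m: A R^(2/3) = 60.88 — close enough.

y_n = 4.83 m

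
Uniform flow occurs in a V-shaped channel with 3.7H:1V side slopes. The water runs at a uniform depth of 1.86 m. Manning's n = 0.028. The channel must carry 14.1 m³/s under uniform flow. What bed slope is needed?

For a triangular section with side slope z = 3.7: A = zy² = 3.7×1.86² = 12.8 m²; P = 2y√(1+z²) = 2×1.86×3.833 = 14.26 m.
Hydraulic radius R = A/P = 12.8/14.26 = 0.8978 m.
From Manning's equation, S = [nQ / (1 A R^(2/3))]² = [0.028 × 14.1 / (1 × 12.8 × 0.8978^(2/3))]² = 0.0011.

S = 0.0011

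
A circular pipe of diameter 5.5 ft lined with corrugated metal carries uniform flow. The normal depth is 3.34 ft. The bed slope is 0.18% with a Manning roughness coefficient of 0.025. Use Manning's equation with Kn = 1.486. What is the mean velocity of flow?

For a circular section of diameter D = 5.5 ft at depth y = 3.34 ft, the central angle is θ = 2 arccos(1 − 2y/D) = 3.574 rad. Then A = (D²/8)(θ − sin θ) = 15.1 ft² and P = Dθ/2 = 9.829 ft.
Hydraulic radius R = A/P = 15.1/9.829 = 1.536 ft.
From Manning's equation, V = (1.486/n) R^(2/3) S^(1/2) = (1.486/0.025) × 1.536^(2/3) × 0.0018^(1/2) = 3.36 ft/s.

V = 3.36 ft/s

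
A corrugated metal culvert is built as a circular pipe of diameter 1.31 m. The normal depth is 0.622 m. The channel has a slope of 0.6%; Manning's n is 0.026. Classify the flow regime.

For a circular section of diameter D = 1.31 m at depth y = 0.622 m, the central angle is θ = 2 arccos(1 − 2y/D) = 3.041 rad. Then A = (D²/8)(θ − sin θ) = 0.6307 m² and P = Dθ/2 = 1.992 m.
Hydraulic radius R = A/P = 0.6307/1.992 = 0.3167 m.
V = (1/n) R^(2/3) √S = (1/0.026) × 0.3167^(2/3) × √0.006 = 1.384 m/s. Hydraulic depth D_h = A/T = 0.6307/1.308 = 0.4821 m.
Froude number Fr = V/√(g·D_h) = 1.384/√(9.81×0.4821) = 0.636, which is less than 1, so the flow is subcritical.

subcritical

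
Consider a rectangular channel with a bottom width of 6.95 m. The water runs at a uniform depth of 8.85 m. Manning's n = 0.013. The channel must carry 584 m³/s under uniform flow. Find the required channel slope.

S = 0.0045

Flow area A = b·y = 6.95 × 8.85 = 61.51 m². Wetted perimeter P = b + 2y = 6.95 + 2×8.85 = 24.65 m.
Hydraulic radius R = A/P = 61.51/24.65 = 2.495 m.
From Manning's equation, S = [nQ / (1 A R^(2/3))]² = [0.013 × 584 / (1 × 61.51 × 2.495^(2/3))]² = 0.0045.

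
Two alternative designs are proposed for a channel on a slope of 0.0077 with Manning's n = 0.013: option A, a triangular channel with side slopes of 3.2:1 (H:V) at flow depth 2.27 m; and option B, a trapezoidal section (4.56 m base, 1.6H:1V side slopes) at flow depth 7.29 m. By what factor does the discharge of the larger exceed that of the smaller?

16.2

Channel A: For a triangular section with side slope z = 3.2: A = zy² = 3.2×2.27² = 16.49 m²; P = 2y√(1+z²) = 2×2.27×3.353 = 15.22 m. Hydraulic radius R = A/P = 16.49/15.22 = 1.083 m. Q_A = (1/0.013)·16.49·1.083^(2/3)·√0.0077 = 117.4 m³/s.
Channel B: With bottom width b = 4.56 m and side slope z = 1.6: A = (b + zy)y = (4.56 + 1.6×7.29)×7.29 = 118.3 m²; P = b + 2y√(1+z²) = 4.56 + 2×7.29×1.887 = 32.07 m. Hydraulic radius R = A/P = 118.3/32.07 = 3.688 m. Q_B = (1/0.013)·118.3·3.688^(2/3)·√0.0077 = 1906 m³/s.
The larger discharge is 1906 m³/s and the smaller is 117.4 m³/s; the ratio is 16.2.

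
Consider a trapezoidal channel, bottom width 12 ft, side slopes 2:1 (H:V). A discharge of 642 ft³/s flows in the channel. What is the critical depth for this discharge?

At critical depth, Q² T / (g A³) = 1, i.e. A³/T = Q²/g = 642²/32.2 = 12800.
Try y = 3.14 ft: A³/T = 7700 — short.
Try y = 3.95 ft: A³/T = 17470 — over.
Try y = 3.62 ft: A³/T = 12760 — ≈ 12800.

y_c = 3.62 ft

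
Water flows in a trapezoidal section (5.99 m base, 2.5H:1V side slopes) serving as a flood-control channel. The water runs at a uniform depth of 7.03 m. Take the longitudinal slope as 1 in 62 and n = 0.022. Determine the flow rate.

With bottom width b = 5.99 m and side slope z = 2.5: A = (b + zy)y = (5.99 + 2.5×7.03)×7.03 = 165.7 m²; P = b + 2y√(1+z²) = 5.99 + 2×7.03×2.693 = 43.85 m.
Hydraulic radius R = A/P = 165.7/43.85 = 3.778 m.
Manning's equation: Q = (1/n) A R^(2/3) S^(1/2) = (1/0.022) × 165.7 × 3.778^(2/3) × 0.01613^(1/2) = 2320 m³/s.

Q = 2320 m³/s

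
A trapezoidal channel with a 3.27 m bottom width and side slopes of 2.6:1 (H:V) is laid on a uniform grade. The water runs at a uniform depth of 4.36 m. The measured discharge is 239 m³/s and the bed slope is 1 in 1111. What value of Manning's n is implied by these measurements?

n = 0.014

With bottom width b = 3.27 m and side slope z = 2.6: A = (b + zy)y = (3.27 + 2.6×4.36)×4.36 = 63.68 m²; P = b + 2y√(1+z²) = 3.27 + 2×4.36×2.786 = 27.56 m.
Hydraulic radius R = A/P = 63.68/27.56 = 2.311 m.
Rearranging Manning's equation: n = (1/Q) A R^(2/3) S^(1/2) = (1/239) × 63.68 × 2.311^(2/3) × √0.0009001 = 0.014.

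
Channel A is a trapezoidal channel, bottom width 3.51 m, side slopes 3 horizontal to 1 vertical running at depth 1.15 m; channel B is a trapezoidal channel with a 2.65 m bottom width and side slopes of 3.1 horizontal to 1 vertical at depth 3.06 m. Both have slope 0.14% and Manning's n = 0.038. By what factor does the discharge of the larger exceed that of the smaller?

7.88

Channel A: With bottom width b = 3.51 m and side slope z = 3: A = (b + zy)y = (3.51 + 3×1.15)×1.15 = 8.004 m²; P = b + 2y√(1+z²) = 3.51 + 2×1.15×3.162 = 10.78 m. Hydraulic radius R = A/P = 8.004/10.78 = 0.7423 m. Q_A = (1/0.038)·8.004·0.7423^(2/3)·√0.0014 = 6.461 m³/s.
Channel B: With bottom width b = 2.65 m and side slope z = 3.1: A = (b + zy)y = (2.65 + 3.1×3.06)×3.06 = 37.14 m²; P = b + 2y√(1+z²) = 2.65 + 2×3.06×3.257 = 22.58 m. Hydraulic radius R = A/P = 37.14/22.58 = 1.644 m. Q_B = (1/0.038)·37.14·1.644^(2/3)·√0.0014 = 50.94 m³/s.
The larger discharge is 50.94 m³/s and the smaller is 6.461 m³/s; the ratio is 7.88.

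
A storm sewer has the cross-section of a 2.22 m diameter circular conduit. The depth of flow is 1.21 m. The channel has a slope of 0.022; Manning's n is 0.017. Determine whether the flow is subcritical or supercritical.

For a circular section of diameter D = 2.22 m at depth y = 1.21 m, the central angle is θ = 2 arccos(1 − 2y/D) = 3.322 rad. Then A = (D²/8)(θ − sin θ) = 2.157 m² and P = Dθ/2 = 3.687 m.
Hydraulic radius R = A/P = 2.157/3.687 = 0.585 m.
V = (1/n) R^(2/3) √S = (1/0.017) × 0.585^(2/3) × √0.022 = 6.103 m/s. Hydraulic depth D_h = A/T = 2.157/2.211 = 0.9756 m.
Froude number Fr = V/√(g·D_h) = 6.103/√(9.81×0.9756) = 1.97, which is greater than 1, so the flow is supercritical.

supercritical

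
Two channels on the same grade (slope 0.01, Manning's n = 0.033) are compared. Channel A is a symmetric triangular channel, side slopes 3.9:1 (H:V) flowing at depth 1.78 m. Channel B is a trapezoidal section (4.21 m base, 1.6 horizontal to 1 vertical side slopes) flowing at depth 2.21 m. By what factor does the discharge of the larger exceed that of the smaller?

Channel A: For a triangular section with side slope z = 3.9: A = zy² = 3.9×1.78² = 12.36 m²; P = 2y√(1+z²) = 2×1.78×4.026 = 14.33 m. Hydraulic radius R = A/P = 12.36/14.33 = 0.8621 m. Q_A = (1/0.033)·12.36·0.8621^(2/3)·√0.01 = 33.92 m³/s.
Channel B: With bottom width b = 4.21 m and side slope z = 1.6: A = (b + zy)y = (4.21 + 1.6×2.21)×2.21 = 17.12 m²; P = b + 2y√(1+z²) = 4.21 + 2×2.21×1.887 = 12.55 m. Hydraulic radius R = A/P = 17.12/12.55 = 1.364 m. Q_B = (1/0.033)·17.12·1.364^(2/3)·√0.01 = 63.8 m³/s.
The larger discharge is 63.8 m³/s and the smaller is 33.92 m³/s; the ratio is 1.88.

1.88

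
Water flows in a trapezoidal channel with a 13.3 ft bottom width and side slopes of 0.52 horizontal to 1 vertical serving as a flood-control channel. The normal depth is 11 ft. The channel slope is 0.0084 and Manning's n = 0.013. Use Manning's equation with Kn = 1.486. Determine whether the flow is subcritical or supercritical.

With bottom width b = 13.3 ft and side slope z = 0.52: A = (b + zy)y = (13.3 + 0.52×11)×11 = 209.2 ft²; P = b + 2y√(1+z²) = 13.3 + 2×11×1.127 = 38.1 ft.
Hydraulic radius R = A/P = 209.2/38.1 = 5.492 ft.
V = (1.486/n) R^(2/3) √S = (1.486/0.013) × 5.492^(2/3) × √0.0084 = 32.61 ft/s. Hydraulic depth D_h = A/T = 209.2/24.74 = 8.457 ft.
Froude number Fr = V/√(g·D_h) = 32.61/√(32.2×8.457) = 1.98, which is greater than 1, so the flow is supercritical.

supercritical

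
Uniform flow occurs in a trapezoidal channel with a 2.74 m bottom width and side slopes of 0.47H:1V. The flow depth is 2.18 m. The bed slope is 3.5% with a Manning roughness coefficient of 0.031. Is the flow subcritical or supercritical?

With bottom width b = 2.74 m and side slope z = 0.47: A = (b + zy)y = (2.74 + 0.47×2.18)×2.18 = 8.207 m²; P = b + 2y√(1+z²) = 2.74 + 2×2.18×1.105 = 7.558 m.
Hydraulic radius R = A/P = 8.207/7.558 = 1.086 m.
V = (1/n) R^(2/3) √S = (1/0.031) × 1.086^(2/3) × √0.035 = 6.376 m/s. Hydraulic depth D_h = A/T = 8.207/4.789 = 1.714 m.
Froude number Fr = V/√(g·D_h) = 6.376/√(9.81×1.714) = 1.56, which is greater than 1, so the flow is supercritical.

supercritical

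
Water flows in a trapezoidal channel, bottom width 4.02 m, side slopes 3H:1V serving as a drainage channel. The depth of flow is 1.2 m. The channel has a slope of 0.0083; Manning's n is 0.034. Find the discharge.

Q = 20.9 m³/s

With bottom width b = 4.02 m and side slope z = 3: A = (b + zy)y = (4.02 + 3×1.2)×1.2 = 9.144 m²; P = b + 2y√(1+z²) = 4.02 + 2×1.2×3.162 = 11.61 m.
Hydraulic radius R = A/P = 9.144/11.61 = 0.7876 m.
Manning's equation: Q = (1/n) A R^(2/3) S^(1/2) = (1/0.034) × 9.144 × 0.7876^(2/3) × 0.0083^(1/2) = 20.9 m³/s.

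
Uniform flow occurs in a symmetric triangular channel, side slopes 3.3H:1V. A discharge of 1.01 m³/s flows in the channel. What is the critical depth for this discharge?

At critical depth, Q² T / (g A³) = 1, i.e. A³/T = Q²/g = 1.01²/9.81 = 0.104.
Trying y = 0.367 m: A³/T = 0.03625 — short.
Trying y = 0.453 m: A³/T = 0.1039 — close enough.

y_c = 0.453 m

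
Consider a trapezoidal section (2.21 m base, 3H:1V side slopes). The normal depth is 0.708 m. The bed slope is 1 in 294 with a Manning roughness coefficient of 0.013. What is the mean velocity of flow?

V = 2.67 m/s

With bottom width b = 2.21 m and side slope z = 3: A = (b + zy)y = (2.21 + 3×0.708)×0.708 = 3.068 m²; P = b + 2y√(1+z²) = 2.21 + 2×0.708×3.162 = 6.688 m.
Hydraulic radius R = A/P = 3.068/6.688 = 0.4588 m.
From Manning's equation, V = (1/n) R^(2/3) S^(1/2) = (1/0.013) × 0.4588^(2/3) × 0.003401^(1/2) = 2.67 m/s.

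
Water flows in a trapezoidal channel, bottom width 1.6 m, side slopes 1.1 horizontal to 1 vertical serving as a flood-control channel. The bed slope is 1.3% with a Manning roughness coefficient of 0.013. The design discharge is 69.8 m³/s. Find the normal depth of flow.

Manning's equation rearranged: A R^(2/3) = nQ / (1·√S) = 0.013 × 69.8 / (√0.013) = 7.958.
Trying y = 1.4 m: A R^(2/3) = 3.67 — short.
Trying y = 2.43 m: A R^(2/3) = 11.57 — over.
Trying y = 2.04 m: A R^(2/3) = 7.962 — matches.

y_n = 2.04 m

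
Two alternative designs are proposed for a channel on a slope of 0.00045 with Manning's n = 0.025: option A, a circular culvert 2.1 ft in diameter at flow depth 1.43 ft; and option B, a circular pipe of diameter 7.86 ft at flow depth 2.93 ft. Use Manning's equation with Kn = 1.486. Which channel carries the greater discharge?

channel B

Channel A: For a circular section of diameter D = 2.1 ft at depth y = 1.43 ft, the central angle is θ = 2 arccos(1 − 2y/D) = 3.882 rad. Then A = (D²/8)(θ − sin θ) = 2.512 ft² and P = Dθ/2 = 4.076 ft. Hydraulic radius R = A/P = 2.512/4.076 = 0.6162 ft. Q_A = (1.486/0.025)·2.512·0.6162^(2/3)·√0.00045 = 2.294 ft³/s.
Channel B: For a circular section of diameter D = 7.86 ft at depth y = 2.93 ft, the central angle is θ = 2 arccos(1 − 2y/D) = 2.627 rad. Then A = (D²/8)(θ − sin θ) = 16.49 ft² and P = Dθ/2 = 10.32 ft. Hydraulic radius R = A/P = 16.49/10.32 = 1.597 ft. Q_B = (1.486/0.025)·16.49·1.597^(2/3)·√0.00045 = 28.4 ft³/s.
Q_A = 2.294 ft³/s vs Q_B = 28.4 ft³/s, so channel B carries more.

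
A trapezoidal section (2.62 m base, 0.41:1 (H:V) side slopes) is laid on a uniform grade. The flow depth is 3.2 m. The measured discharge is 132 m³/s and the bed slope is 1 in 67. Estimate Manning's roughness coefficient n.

n = 0.014

With bottom width b = 2.62 m and side slope z = 0.41: A = (b + zy)y = (2.62 + 0.41×3.2)×3.2 = 12.58 m²; P = b + 2y√(1+z²) = 2.62 + 2×3.2×1.081 = 9.537 m.
Hydraulic radius R = A/P = 12.58/9.537 = 1.319 m.
Rearranging Manning's equation: n = (1/Q) A R^(2/3) S^(1/2) = (1/132) × 12.58 × 1.319^(2/3) × √0.01493 = 0.014.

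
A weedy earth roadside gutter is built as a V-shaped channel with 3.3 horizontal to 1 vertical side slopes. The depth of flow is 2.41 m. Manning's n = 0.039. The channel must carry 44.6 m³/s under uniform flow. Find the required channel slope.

For a triangular section with side slope z = 3.3: A = zy² = 3.3×2.41² = 19.17 m²; P = 2y√(1+z²) = 2×2.41×3.448 = 16.62 m.
Hydraulic radius R = A/P = 19.17/16.62 = 1.153 m.
From Manning's equation, S = [nQ / (1 A R^(2/3))]² = [0.039 × 44.6 / (1 × 19.17 × 1.153^(2/3))]² = 0.00681.

S = 0.00681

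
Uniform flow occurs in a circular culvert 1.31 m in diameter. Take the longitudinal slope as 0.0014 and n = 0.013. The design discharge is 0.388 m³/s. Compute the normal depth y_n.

Manning's equation rearranged: A R^(2/3) = nQ / (1·√S) = 0.013 × 0.388 / (√0.0014) = 0.1348.
Trying y = 0.513 m: A R^(2/3) = 0.2076 — too large.
Trying y = 0.408 m: A R^(2/3) = 0.1348 — close enough.

y_n = 0.408 m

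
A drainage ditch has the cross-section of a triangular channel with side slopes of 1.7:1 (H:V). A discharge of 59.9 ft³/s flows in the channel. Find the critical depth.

At critical depth, Q² T / (g A³) = 1, i.e. A³/T = Q²/g = 59.9²/32.2 = 111.4.
At y = 2.59 ft: A³/T = 168.4 — high.
At y = 2.38 ft: A³/T = 110.3 — matches.

y_c = 2.38 ft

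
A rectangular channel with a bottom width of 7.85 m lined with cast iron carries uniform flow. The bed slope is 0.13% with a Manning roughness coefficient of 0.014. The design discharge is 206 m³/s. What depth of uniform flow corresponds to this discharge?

Manning's equation rearranged: A R^(2/3) = nQ / (1·√S) = 0.014 × 206 / (√0.0013) = 79.99.
Try y = 6.37 m: A R^(2/3) = 90.35 — high.
Try y = 5.13 m: A R^(2/3) = 68.61 — low.
Try y = 5.78 m: A R^(2/3) = 79.92 — close enough.

y_n = 5.78 m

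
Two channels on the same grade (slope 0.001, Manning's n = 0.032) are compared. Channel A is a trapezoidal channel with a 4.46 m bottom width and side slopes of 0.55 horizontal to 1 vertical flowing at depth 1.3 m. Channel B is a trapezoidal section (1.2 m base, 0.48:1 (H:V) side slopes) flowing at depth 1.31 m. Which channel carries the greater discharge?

Channel A: With bottom width b = 4.46 m and side slope z = 0.55: A = (b + zy)y = (4.46 + 0.55×1.3)×1.3 = 6.728 m²; P = b + 2y√(1+z²) = 4.46 + 2×1.3×1.141 = 7.427 m. Hydraulic radius R = A/P = 6.728/7.427 = 0.9058 m. Q_A = (1/0.032)·6.728·0.9058^(2/3)·√0.001 = 6.224 m³/s.
Channel B: With bottom width b = 1.2 m and side slope z = 0.48: A = (b + zy)y = (1.2 + 0.48×1.31)×1.31 = 2.396 m²; P = b + 2y√(1+z²) = 1.2 + 2×1.31×1.109 = 4.106 m. Hydraulic radius R = A/P = 2.396/4.106 = 0.5834 m. Q_B = (1/0.032)·2.396·0.5834^(2/3)·√0.001 = 1.653 m³/s.
Q_A = 6.224 m³/s vs Q_B = 1.653 m³/s, so channel A carries more.

channel A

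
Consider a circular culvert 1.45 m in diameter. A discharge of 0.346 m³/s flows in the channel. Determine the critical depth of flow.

y_c = 0.296 m

At critical depth, Q² T / (g A³) = 1, i.e. A³/T = Q²/g = 0.346²/9.81 = 0.0122.
Try y = 0.337 m: A³/T = 0.02016 — high.
Try y = 0.296 m: A³/T = 0.01214 — matches.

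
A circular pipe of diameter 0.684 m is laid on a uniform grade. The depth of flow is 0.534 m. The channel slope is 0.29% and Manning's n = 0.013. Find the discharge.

Q = 0.447 m³/s

For a circular section of diameter D = 0.684 m at depth y = 0.534 m, the central angle is θ = 2 arccos(1 − 2y/D) = 4.334 rad. Then A = (D²/8)(θ − sin θ) = 0.3078 m² and P = Dθ/2 = 1.482 m.
Hydraulic radius R = A/P = 0.3078/1.482 = 0.2077 m.
Manning's equation: Q = (1/n) A R^(2/3) S^(1/2) = (1/0.013) × 0.3078 × 0.2077^(2/3) × 0.0029^(1/2) = 0.447 m³/s.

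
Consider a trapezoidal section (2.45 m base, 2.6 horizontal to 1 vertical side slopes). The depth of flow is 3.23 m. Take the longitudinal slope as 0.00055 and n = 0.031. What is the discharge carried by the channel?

With bottom width b = 2.45 m and side slope z = 2.6: A = (b + zy)y = (2.45 + 2.6×3.23)×3.23 = 35.04 m²; P = b + 2y√(1+z²) = 2.45 + 2×3.23×2.786 = 20.45 m.
Hydraulic radius R = A/P = 35.04/20.45 = 1.714 m.
Manning's equation: Q = (1/n) A R^(2/3) S^(1/2) = (1/0.031) × 35.04 × 1.714^(2/3) × 0.00055^(1/2) = 38 m³/s.

Q = 38 m³/s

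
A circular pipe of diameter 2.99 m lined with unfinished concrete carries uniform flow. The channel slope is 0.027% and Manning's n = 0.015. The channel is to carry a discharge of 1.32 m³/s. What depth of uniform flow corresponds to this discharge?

Manning's equation rearranged: A R^(2/3) = nQ / (1·√S) = 0.015 × 1.32 / (√0.00027) = 1.205.
Try y = 0.826 m: A R^(2/3) = 0.9645 — too small.
Try y = 1.03 m: A R^(2/3) = 1.476 — too large.
Try y = 0.926 m: A R^(2/3) = 1.204 — ≈ 1.205.

y_n = 0.926 m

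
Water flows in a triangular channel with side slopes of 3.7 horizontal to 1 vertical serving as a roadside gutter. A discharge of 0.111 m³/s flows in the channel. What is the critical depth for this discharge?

At critical depth, Q² T / (g A³) = 1, i.e. A³/T = Q²/g = 0.111²/9.81 = 0.001256.
Try y = 0.126 m: A³/T = 0.0002174 — short.
Try y = 0.204 m: A³/T = 0.002418 — over.
Try y = 0.179 m: A³/T = 0.001258 — matches.

y_c = 0.179 m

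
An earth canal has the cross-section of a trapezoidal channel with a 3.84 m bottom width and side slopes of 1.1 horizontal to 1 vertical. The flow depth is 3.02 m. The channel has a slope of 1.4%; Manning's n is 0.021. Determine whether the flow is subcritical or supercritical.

supercritical

With bottom width b = 3.84 m and side slope z = 1.1: A = (b + zy)y = (3.84 + 1.1×3.02)×3.02 = 21.63 m²; P = b + 2y√(1+z²) = 3.84 + 2×3.02×1.487 = 12.82 m.
Hydraulic radius R = A/P = 21.63/12.82 = 1.687 m.
V = (1/n) R^(2/3) √S = (1/0.021) × 1.687^(2/3) × √0.014 = 7.985 m/s. Hydraulic depth D_h = A/T = 21.63/10.48 = 2.063 m.
Froude number Fr = V/√(g·D_h) = 7.985/√(9.81×2.063) = 1.78, which is greater than 1, so the flow is supercritical.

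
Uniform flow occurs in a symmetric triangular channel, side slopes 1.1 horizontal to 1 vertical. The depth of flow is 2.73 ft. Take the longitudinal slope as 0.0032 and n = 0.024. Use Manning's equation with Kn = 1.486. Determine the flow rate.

For a triangular section with side slope z = 1.1: A = zy² = 1.1×2.73² = 8.198 ft²; P = 2y√(1+z²) = 2×2.73×1.487 = 8.117 ft.
Hydraulic radius R = A/P = 8.198/8.117 = 1.01 ft.
Manning's equation: Q = (1.486/n) A R^(2/3) S^(1/2) = (1.486/0.024) × 8.198 × 1.01^(2/3) × 0.0032^(1/2) = 28.9 ft³/s.

Q = 28.9 ft³/s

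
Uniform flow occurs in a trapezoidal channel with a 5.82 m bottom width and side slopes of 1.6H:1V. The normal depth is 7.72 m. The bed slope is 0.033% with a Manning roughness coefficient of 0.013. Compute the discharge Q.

With bottom width b = 5.82 m and side slope z = 1.6: A = (b + zy)y = (5.82 + 1.6×7.72)×7.72 = 140.3 m²; P = b + 2y√(1+z²) = 5.82 + 2×7.72×1.887 = 34.95 m.
Hydraulic radius R = A/P = 140.3/34.95 = 4.014 m.
Manning's equation: Q = (1/n) A R^(2/3) S^(1/2) = (1/0.013) × 140.3 × 4.014^(2/3) × 0.00033^(1/2) = 495 m³/s.

Q = 495 m³/s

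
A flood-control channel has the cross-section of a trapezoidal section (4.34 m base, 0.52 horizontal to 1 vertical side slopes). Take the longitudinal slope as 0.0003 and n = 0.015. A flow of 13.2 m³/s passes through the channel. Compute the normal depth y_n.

y_n = 1.92 m

Manning's equation rearranged: A R^(2/3) = nQ / (1·√S) = 0.015 × 13.2 / (√0.0003) = 11.43.
Try y = 2.31 m: A R^(2/3) = 15.56 — over.
Try y = 1.68 m: A R^(2/3) = 9.207 — short.
Try y = 1.92 m: A R^(2/3) = 11.46 — matches.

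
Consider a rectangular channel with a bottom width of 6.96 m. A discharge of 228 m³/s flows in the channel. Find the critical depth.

For a rectangular channel, critical depth y_c = (q²/g)^(1/3) where q = Q/b = 228/6.96 = 32.76 m²/s.
So y_c = (32.76²/9.81)^(1/3) = 4.78 m.

y_c = 4.78 m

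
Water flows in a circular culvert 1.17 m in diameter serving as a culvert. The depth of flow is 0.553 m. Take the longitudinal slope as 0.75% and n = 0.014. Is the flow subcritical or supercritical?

supercritical

For a circular section of diameter D = 1.17 m at depth y = 0.553 m, the central angle is θ = 2 arccos(1 − 2y/D) = 3.032 rad. Then A = (D²/8)(θ − sin θ) = 0.5001 m² and P = Dθ/2 = 1.774 m.
Hydraulic radius R = A/P = 0.5001/1.774 = 0.282 m.
V = (1/n) R^(2/3) √S = (1/0.014) × 0.282^(2/3) × √0.0075 = 2.66 m/s. Hydraulic depth D_h = A/T = 0.5001/1.168 = 0.4281 m.
Froude number Fr = V/√(g·D_h) = 2.66/√(9.81×0.4281) = 1.3, which is greater than 1, so the flow is supercritical.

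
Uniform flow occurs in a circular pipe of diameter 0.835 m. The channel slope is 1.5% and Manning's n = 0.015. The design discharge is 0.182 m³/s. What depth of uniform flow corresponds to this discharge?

Manning's equation rearranged: A R^(2/3) = nQ / (1·√S) = 0.015 × 0.182 / (√0.015) = 0.02229.
Trying y = 0.143 m: A R^(2/3) = 0.0123 — too small.
Trying y = 0.226 m: A R^(2/3) = 0.03087 — too large.
Trying y = 0.192 m: A R^(2/3) = 0.02235 — close enough.

y_n = 0.192 m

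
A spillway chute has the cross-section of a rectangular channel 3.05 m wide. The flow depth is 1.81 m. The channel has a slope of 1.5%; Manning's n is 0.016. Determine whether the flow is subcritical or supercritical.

Flow area A = b·y = 3.05 × 1.81 = 5.521 m². Wetted perimeter P = b + 2y = 3.05 + 2×1.81 = 6.67 m.
Hydraulic radius R = A/P = 5.521/6.67 = 0.8277 m.
V = (1/n) R^(2/3) √S = (1/0.016) × 0.8277^(2/3) × √0.015 = 6.748 m/s. Hydraulic depth D_h = A/T = 5.521/3.05 = 1.81 m.
Froude number Fr = V/√(g·D_h) = 6.748/√(9.81×1.81) = 1.6, which is greater than 1, so the flow is supercritical.

supercritical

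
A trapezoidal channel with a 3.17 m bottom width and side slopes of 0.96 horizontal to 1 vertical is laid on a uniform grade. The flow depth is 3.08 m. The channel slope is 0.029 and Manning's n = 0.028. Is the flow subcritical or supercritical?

supercritical

With bottom width b = 3.17 m and side slope z = 0.96: A = (b + zy)y = (3.17 + 0.96×3.08)×3.08 = 18.87 m²; P = b + 2y√(1+z²) = 3.17 + 2×3.08×1.386 = 11.71 m.
Hydraulic radius R = A/P = 18.87/11.71 = 1.612 m.
V = (1/n) R^(2/3) √S = (1/0.028) × 1.612^(2/3) × √0.029 = 8.36 m/s. Hydraulic depth D_h = A/T = 18.87/9.084 = 2.077 m.
Froude number Fr = V/√(g·D_h) = 8.36/√(9.81×2.077) = 1.85, which is greater than 1, so the flow is supercritical.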